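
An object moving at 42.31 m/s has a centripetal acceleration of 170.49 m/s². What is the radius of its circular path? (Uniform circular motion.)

r = v²/a_c = 42.31²/170.49 = 10.5 m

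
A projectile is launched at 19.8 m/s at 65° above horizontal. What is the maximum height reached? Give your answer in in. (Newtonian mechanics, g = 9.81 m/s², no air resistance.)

H = v₀² × sin²(θ) / (2g) = 19.8² × sin(65°)² / (2 × 9.81) = 392.04 × 0.821394 / 19.62 = 16.4128 m
H = 16.4128 m / 0.0254 = 646.2 in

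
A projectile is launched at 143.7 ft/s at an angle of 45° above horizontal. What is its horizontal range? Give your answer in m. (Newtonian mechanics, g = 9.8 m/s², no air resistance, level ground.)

v₀ = 143.7 ft/s × 0.3048 = 43.7998 m/s
R = v₀² × sin(2θ) / g = 43.7998² × sin(2 × 45°) / 9.8 = 1918.42 × 1.0 / 9.8 = 195.8 m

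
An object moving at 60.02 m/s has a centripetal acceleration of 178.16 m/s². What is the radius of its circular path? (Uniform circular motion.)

r = v²/a_c = 60.02²/178.16 = 20.22 m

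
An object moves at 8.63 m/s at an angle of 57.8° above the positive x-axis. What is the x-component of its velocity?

vₓ = v cos(θ) = 8.63 × cos(57.8°) = 4.6 m/s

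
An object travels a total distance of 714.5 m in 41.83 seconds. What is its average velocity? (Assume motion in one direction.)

v_avg = Δd / Δt = 714.5 / 41.83 = 17.08 m/s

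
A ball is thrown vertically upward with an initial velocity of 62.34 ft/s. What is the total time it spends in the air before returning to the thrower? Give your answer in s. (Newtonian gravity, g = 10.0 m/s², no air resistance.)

v₀ = 62.34 ft/s × 0.3048 = 19.0012 m/s
t_total = 2 × v₀ / g = 2 × 19.0012 / 10.0 = 3.8 s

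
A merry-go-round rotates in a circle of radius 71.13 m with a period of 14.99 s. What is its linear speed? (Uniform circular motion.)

v = 2πr/T = 2π×71.13/14.99 = 29.81 m/s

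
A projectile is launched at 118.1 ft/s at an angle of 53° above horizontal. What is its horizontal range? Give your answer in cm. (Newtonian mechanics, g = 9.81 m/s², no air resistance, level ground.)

v₀ = 118.1 ft/s × 0.3048 = 35.9969 m/s
R = v₀² × sin(2θ) / g = 35.9969² × sin(2 × 53°) / 9.81 = 1295.78 × 0.961262 / 9.81 = 126.971 m
R = 126.971 m / 0.01 = 12700 cm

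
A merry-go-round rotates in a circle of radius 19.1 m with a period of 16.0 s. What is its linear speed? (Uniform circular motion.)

v = 2πr/T = 2π×19.1/16.0 = 7.5 m/s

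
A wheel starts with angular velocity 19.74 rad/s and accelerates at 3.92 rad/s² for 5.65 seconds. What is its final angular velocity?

ω = ω₀ + αt = 19.74 + 3.92 × 5.65 = 41.89 rad/s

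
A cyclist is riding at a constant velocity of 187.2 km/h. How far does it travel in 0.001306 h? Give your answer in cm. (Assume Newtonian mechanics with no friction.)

v = 187.2 km/h × 0.2777777777777778 = 52.0 m/s
t = 0.001306 h × 3600.0 = 4.7016 s
d = v × t = 52.0 × 4.7016 = 244.483 m
d = 244.483 m / 0.01 = 24450 cm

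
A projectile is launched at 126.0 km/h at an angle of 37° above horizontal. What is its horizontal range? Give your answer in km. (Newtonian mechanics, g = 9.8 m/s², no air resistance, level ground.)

v₀ = 126.0 km/h × 0.2777777777777778 = 35.0 m/s
R = v₀² × sin(2θ) / g = 35.0² × sin(2 × 37°) / 9.8 = 1225.0 × 0.961262 / 9.8 = 120.158 m
R = 120.158 m / 1000.0 = 0.1202 km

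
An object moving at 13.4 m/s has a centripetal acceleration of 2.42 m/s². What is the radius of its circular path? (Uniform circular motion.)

r = v²/a_c = 13.4²/2.42 = 74.2 m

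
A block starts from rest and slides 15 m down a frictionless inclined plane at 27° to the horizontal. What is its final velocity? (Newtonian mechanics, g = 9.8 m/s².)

a = g sin(θ) = 9.8 × sin(27°) = 4.4491 m/s²
v = √(2ad) = √(2 × 4.4491 × 15) = 11.55 m/s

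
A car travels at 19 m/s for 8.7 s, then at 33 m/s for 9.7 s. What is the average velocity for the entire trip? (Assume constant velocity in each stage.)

d₁ = v₁t₁ = 19 × 8.7 = 165.3 m
d₂ = v₂t₂ = 33 × 9.7 = 320.1 m
d_total = 485.4 m, t_total = 18.4 s
v_avg = d_total/t_total = 485.4/18.4 = 26.38 m/s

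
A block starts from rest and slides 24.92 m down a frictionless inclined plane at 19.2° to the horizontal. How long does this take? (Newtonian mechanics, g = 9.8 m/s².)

a = g sin(θ) = 9.8 × sin(19.2°) = 3.2229 m/s²
t = √(2d/a) = √(2 × 24.92 / 3.2229) = 3.93 s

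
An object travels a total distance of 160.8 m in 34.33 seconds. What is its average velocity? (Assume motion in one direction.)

v_avg = Δd / Δt = 160.8 / 34.33 = 4.68 m/s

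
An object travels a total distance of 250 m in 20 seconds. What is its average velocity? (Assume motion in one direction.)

v_avg = Δd / Δt = 250 / 20 = 12.5 m/s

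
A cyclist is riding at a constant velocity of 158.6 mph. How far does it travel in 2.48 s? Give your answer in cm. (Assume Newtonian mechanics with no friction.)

v = 158.6 mph × 0.44704 = 70.9005 m/s
d = v × t = 70.9005 × 2.48 = 175.833 m
d = 175.833 m / 0.01 = 17580 cm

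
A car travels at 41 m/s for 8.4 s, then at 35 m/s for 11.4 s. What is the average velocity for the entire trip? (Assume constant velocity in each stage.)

d₁ = v₁t₁ = 41 × 8.4 = 344.4 m
d₂ = v₂t₂ = 35 × 11.4 = 399.0 m
d_total = 743.4 m, t_total = 19.8 s
v_avg = d_total/t_total = 743.4/19.8 = 37.55 m/s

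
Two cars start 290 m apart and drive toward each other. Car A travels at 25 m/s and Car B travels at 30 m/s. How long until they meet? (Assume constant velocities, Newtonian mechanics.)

Combined speed: v_combined = 25 + 30 = 55 m/s
Time to meet: t = d/v_combined = 290/55 = 5.27 s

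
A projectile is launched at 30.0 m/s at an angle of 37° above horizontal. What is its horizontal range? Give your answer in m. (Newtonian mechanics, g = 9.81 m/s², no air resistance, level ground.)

R = v₀² × sin(2θ) / g = 30.0² × sin(2 × 37°) / 9.81 = 900.0 × 0.961262 / 9.81 = 88.19 m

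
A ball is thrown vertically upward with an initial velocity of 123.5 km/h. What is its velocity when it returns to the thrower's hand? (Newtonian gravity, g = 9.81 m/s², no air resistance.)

By conservation of energy (no air resistance), the ball returns to the throw height with the same speed as launch, but directed downward.
|v_ground| = v₀ = 123.5 km/h
v_ground = 123.5 km/h (downward)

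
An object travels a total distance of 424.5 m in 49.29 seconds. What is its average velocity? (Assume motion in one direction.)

v_avg = Δd / Δt = 424.5 / 49.29 = 8.61 m/s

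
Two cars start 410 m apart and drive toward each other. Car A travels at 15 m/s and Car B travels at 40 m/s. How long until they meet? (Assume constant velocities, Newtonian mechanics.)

Combined speed: v_combined = 15 + 40 = 55 m/s
Time to meet: t = d/v_combined = 410/55 = 7.45 s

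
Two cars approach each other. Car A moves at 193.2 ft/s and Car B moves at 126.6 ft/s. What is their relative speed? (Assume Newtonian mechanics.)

v_rel = v_A + v_B = 193.2 + 126.6 = 319.8 ft/s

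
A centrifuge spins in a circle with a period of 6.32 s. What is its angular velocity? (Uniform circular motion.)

ω = 2π/T = 2π/6.32 = 0.9942 rad/s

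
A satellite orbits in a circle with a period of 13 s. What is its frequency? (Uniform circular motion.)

f = 1/T = 1/13 = 0.0769 Hz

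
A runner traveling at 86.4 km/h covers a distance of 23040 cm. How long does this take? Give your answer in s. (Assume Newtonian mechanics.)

d = 23040 cm × 0.01 = 230.4 m
v = 86.4 km/h × 0.2777777777777778 = 24.0 m/s
t = d / v = 230.4 / 24.0 = 9.6 s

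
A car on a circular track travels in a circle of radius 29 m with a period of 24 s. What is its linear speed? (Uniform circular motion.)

v = 2πr/T = 2π×29/24 = 7.59 m/s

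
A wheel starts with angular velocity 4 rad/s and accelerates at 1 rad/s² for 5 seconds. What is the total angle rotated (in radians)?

θ = ω₀t + ½αt² = 4×5 + ½×1×5² = 32.5 rad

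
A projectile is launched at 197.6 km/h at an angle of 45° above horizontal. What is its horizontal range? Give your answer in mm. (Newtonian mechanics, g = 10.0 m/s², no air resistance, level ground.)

v₀ = 197.6 km/h × 0.2777777777777778 = 54.8889 m/s
R = v₀² × sin(2θ) / g = 54.8889² × sin(2 × 45°) / 10.0 = 3012.79 × 1.0 / 10.0 = 301.279 m
R = 301.279 m / 0.001 = 301300 mm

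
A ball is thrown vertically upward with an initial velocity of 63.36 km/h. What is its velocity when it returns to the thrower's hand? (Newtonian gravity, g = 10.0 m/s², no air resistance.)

By conservation of energy (no air resistance), the ball returns to the throw height with the same speed as launch, but directed downward.
|v_ground| = v₀ = 63.36 km/h
v_ground = 63.36 km/h (downward)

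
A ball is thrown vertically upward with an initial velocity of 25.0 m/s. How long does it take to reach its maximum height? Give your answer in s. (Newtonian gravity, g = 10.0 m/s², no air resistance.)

t_up = v₀ / g = 25.0 / 10.0 = 2.5 s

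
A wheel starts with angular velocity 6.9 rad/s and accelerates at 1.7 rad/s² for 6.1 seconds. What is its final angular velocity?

ω = ω₀ + αt = 6.9 + 1.7 × 6.1 = 17.27 rad/s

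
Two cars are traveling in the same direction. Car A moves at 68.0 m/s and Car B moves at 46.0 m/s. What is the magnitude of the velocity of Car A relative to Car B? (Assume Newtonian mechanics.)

v_rel = |v_A - v_B| = |68.0 - 46.0| = 22.0 m/s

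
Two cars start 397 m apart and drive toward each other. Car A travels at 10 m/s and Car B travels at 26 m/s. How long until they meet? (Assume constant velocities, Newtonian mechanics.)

Combined speed: v_combined = 10 + 26 = 36 m/s
Time to meet: t = d/v_combined = 397/36 = 11.03 s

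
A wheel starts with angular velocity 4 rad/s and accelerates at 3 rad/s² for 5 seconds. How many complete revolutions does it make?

θ = ω₀t + ½αt² = 4×5 + ½×3×5² = 57.5 rad
Total revolutions = θ/(2π) = 57.5/(2π) = 9.15
Complete revolutions = ⌊9.15⌋ = 9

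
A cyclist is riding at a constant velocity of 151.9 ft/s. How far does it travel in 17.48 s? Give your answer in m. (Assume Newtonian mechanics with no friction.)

v = 151.9 ft/s × 0.3048 = 46.2991 m/s
d = v × t = 46.2991 × 17.48 = 809.3 m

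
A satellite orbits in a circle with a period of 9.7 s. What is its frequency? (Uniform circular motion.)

f = 1/T = 1/9.7 = 0.1031 Hz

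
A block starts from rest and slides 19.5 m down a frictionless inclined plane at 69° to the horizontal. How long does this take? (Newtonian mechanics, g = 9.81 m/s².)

a = g sin(θ) = 9.81 × sin(69°) = 9.1584 m/s²
t = √(2d/a) = √(2 × 19.5 / 9.1584) = 2.06 s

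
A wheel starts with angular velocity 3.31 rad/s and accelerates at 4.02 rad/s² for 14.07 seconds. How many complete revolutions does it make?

θ = ω₀t + ½αt² = 3.31×14.07 + ½×4.02×14.07² = 444.481149 rad
Total revolutions = θ/(2π) = 444.481149/(2π) = 70.74
Complete revolutions = ⌊70.74⌋ = 70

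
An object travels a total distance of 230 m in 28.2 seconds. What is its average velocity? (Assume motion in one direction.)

v_avg = Δd / Δt = 230 / 28.2 = 8.16 m/s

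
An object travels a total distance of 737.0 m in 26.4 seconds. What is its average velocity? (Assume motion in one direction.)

v_avg = Δd / Δt = 737.0 / 26.4 = 27.92 m/s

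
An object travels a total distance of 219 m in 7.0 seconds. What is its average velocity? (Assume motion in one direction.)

v_avg = Δd / Δt = 219 / 7.0 = 31.29 m/s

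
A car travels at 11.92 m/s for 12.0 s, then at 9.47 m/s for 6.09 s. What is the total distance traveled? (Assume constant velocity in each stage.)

d₁ = v₁t₁ = 11.92 × 12.0 = 143.04 m
d₂ = v₂t₂ = 9.47 × 6.09 = 57.6723 m
d_total = 143.04 + 57.6723 = 200.71 m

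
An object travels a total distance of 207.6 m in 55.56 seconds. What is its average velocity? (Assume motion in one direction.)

v_avg = Δd / Δt = 207.6 / 55.56 = 3.74 m/s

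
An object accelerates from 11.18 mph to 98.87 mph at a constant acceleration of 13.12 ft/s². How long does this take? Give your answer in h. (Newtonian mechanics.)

v₀ = 11.18 mph × 0.44704 = 4.99791 m/s
v = 98.87 mph × 0.44704 = 44.1988 m/s
a = 13.12 ft/s² × 0.3048 = 3.99898 m/s²
t = (v - v₀) / a = (44.1988 - 4.99791) / 3.99898 = 9.80272 s
t = 9.80272 s / 3600.0 = 0.002723 h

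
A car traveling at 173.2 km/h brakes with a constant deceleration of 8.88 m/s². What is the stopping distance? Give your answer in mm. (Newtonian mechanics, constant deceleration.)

v₀ = 173.2 km/h × 0.2777777777777778 = 48.1111 m/s
d = v₀² / (2a) = 48.1111² / (2 × 8.88) = 2314.68 / 17.76 = 130.331 m
d = 130.331 m / 0.001 = 130300 mm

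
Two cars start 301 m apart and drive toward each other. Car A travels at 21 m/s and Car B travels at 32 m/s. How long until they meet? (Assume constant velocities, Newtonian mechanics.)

Combined speed: v_combined = 21 + 32 = 53 m/s
Time to meet: t = d/v_combined = 301/53 = 5.68 s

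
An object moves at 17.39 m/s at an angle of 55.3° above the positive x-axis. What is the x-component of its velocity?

vₓ = v cos(θ) = 17.39 × cos(55.3°) = 9.9 m/s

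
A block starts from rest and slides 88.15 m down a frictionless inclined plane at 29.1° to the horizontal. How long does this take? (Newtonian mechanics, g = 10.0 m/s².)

a = g sin(θ) = 10.0 × sin(29.1°) = 4.8634 m/s²
t = √(2d/a) = √(2 × 88.15 / 4.8634) = 6.02 s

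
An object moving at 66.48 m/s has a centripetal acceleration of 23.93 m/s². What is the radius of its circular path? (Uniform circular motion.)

r = v²/a_c = 66.48²/23.93 = 184.69 m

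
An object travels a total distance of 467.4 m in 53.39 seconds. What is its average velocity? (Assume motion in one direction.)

v_avg = Δd / Δt = 467.4 / 53.39 = 8.75 m/s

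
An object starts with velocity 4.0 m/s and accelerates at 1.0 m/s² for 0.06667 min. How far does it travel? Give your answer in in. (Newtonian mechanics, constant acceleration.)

t = 0.06667 min × 60.0 = 4.0002 s
d = v₀ × t + ½ × a × t² = 4.0 × 4.0002 + 0.5 × 1.0 × 4.0002² = 24.0016 m
d = 24.0016 m / 0.0254 = 944.9 in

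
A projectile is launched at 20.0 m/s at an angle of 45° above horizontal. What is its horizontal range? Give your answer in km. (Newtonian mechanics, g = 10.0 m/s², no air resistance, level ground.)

R = v₀² × sin(2θ) / g = 20.0² × sin(2 × 45°) / 10.0 = 400.0 × 1.0 / 10.0 = 40.0 m
R = 40.0 m / 1000.0 = 0.04 km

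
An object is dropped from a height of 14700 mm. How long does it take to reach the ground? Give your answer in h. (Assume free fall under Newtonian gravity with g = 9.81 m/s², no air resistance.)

h = 14700 mm × 0.001 = 14.7 m
t = √(2h/g) = √(2 × 14.7 / 9.81) = 1.73117 s
t = 1.73117 s / 3600.0 = 0.0004809 h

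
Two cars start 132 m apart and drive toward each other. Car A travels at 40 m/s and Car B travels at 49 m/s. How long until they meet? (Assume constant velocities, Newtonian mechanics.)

Combined speed: v_combined = 40 + 49 = 89 m/s
Time to meet: t = d/v_combined = 132/89 = 1.48 s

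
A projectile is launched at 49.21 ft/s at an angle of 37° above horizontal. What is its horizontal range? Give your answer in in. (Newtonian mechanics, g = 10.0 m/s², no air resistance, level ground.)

v₀ = 49.21 ft/s × 0.3048 = 14.9992 m/s
R = v₀² × sin(2θ) / g = 14.9992² × sin(2 × 37°) / 10.0 = 224.976 × 0.961262 / 10.0 = 21.6261 m
R = 21.6261 m / 0.0254 = 851.4 in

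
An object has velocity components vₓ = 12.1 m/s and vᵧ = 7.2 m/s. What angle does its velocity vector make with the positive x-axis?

θ = arctan(vᵧ/vₓ) = arctan(7.2/12.1) = 30.75°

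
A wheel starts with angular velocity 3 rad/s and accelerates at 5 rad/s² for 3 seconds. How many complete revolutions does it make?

θ = ω₀t + ½αt² = 3×3 + ½×5×3² = 31.5 rad
Total revolutions = θ/(2π) = 31.5/(2π) = 5.01
Complete revolutions = ⌊5.01⌋ = 5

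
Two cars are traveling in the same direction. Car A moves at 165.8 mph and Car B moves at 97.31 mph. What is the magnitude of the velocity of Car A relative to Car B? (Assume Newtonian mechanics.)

v_rel = |v_A - v_B| = |165.8 - 97.31| = 68.49 mph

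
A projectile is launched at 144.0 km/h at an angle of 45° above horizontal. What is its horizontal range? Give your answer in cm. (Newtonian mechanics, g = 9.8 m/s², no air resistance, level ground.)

v₀ = 144.0 km/h × 0.2777777777777778 = 40.0 m/s
R = v₀² × sin(2θ) / g = 40.0² × sin(2 × 45°) / 9.8 = 1600.0 × 1.0 / 9.8 = 163.265 m
R = 163.265 m / 0.01 = 16330 cm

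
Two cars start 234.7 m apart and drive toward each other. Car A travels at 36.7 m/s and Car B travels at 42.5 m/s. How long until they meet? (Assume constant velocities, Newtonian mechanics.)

Combined speed: v_combined = 36.7 + 42.5 = 79.2 m/s
Time to meet: t = d/v_combined = 234.7/79.2 = 2.96 s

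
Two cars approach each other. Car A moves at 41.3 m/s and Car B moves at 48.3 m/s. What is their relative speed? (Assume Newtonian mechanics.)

v_rel = v_A + v_B = 41.3 + 48.3 = 89.6 m/s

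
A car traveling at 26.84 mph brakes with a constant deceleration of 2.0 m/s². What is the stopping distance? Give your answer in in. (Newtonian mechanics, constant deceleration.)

v₀ = 26.84 mph × 0.44704 = 11.9986 m/s
d = v₀² / (2a) = 11.9986² / (2 × 2.0) = 143.966 / 4.0 = 35.9915 m
d = 35.9915 m / 0.0254 = 1417 in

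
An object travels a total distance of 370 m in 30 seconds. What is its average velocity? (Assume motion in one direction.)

v_avg = Δd / Δt = 370 / 30 = 12.33 m/s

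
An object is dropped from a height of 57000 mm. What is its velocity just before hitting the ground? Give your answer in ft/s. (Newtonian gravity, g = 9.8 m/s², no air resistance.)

h = 57000 mm × 0.001 = 57.0 m
v = √(2gh) = √(2 × 9.8 × 57.0) = 33.4245 m/s
v = 33.4245 m/s / 0.3048 = 109.7 ft/s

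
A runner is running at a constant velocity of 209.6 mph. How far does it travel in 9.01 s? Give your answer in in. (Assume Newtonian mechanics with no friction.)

v = 209.6 mph × 0.44704 = 93.6996 m/s
d = v × t = 93.6996 × 9.01 = 844.233 m
d = 844.233 m / 0.0254 = 33240 in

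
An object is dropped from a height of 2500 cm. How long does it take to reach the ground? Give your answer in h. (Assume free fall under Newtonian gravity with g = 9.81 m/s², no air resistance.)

h = 2500 cm × 0.01 = 25.0 m
t = √(2h/g) = √(2 × 25.0 / 9.81) = 2.25762 s
t = 2.25762 s / 3600.0 = 0.0006271 h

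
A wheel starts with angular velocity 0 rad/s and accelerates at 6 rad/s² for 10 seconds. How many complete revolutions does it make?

θ = ω₀t + ½αt² = 0×10 + ½×6×10² = 300.0 rad
Total revolutions = θ/(2π) = 300.0/(2π) = 47.75
Complete revolutions = ⌊47.75⌋ = 47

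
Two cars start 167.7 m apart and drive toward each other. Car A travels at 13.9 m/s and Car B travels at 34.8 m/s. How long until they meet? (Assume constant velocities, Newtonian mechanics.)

Combined speed: v_combined = 13.9 + 34.8 = 48.7 m/s
Time to meet: t = d/v_combined = 167.7/48.7 = 3.44 s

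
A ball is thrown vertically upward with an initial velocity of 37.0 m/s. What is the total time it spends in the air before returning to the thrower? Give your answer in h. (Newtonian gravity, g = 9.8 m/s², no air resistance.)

t_total = 2 × v₀ / g = 2 × 37.0 / 9.8 = 7.55102 s
t_total = 7.55102 s / 3600.0 = 0.002098 h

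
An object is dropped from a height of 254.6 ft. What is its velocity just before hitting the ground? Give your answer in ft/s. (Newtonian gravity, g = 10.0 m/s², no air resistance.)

h = 254.6 ft × 0.3048 = 77.6021 m
v = √(2gh) = √(2 × 10.0 × 77.6021) = 39.396 m/s
v = 39.396 m/s / 0.3048 = 129.3 ft/s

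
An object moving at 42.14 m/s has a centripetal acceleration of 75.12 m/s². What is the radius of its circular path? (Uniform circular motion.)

r = v²/a_c = 42.14²/75.12 = 23.64 m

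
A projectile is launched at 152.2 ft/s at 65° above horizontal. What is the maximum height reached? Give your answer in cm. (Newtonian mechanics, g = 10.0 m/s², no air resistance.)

v₀ = 152.2 ft/s × 0.3048 = 46.3906 m/s
H = v₀² × sin²(θ) / (2g) = 46.3906² × sin(65°)² / (2 × 10.0) = 2152.09 × 0.821394 / 20.0 = 88.3857 m
H = 88.3857 m / 0.01 = 8839 cm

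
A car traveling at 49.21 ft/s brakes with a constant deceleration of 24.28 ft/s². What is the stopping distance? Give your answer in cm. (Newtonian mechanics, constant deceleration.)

v₀ = 49.21 ft/s × 0.3048 = 14.9992 m/s
a = 24.28 ft/s² × 0.3048 = 7.40054 m/s²
d = v₀² / (2a) = 14.9992² / (2 × 7.40054) = 224.976 / 14.8011 = 15.2 m
d = 15.2 m / 0.01 = 1520 cm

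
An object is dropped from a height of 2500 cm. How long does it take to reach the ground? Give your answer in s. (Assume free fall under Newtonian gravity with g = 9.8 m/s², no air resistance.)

h = 2500 cm × 0.01 = 25.0 m
t = √(2h/g) = √(2 × 25.0 / 9.8) = 2.259 s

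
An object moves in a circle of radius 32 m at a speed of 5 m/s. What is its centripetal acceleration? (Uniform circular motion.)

a_c = v²/r = 5²/32 = 25/32 = 0.78 m/s²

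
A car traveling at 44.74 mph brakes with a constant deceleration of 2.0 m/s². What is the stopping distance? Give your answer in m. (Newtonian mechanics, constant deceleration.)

v₀ = 44.74 mph × 0.44704 = 20.0006 m/s
d = v₀² / (2a) = 20.0006² / (2 × 2.0) = 400.024 / 4.0 = 100.0 m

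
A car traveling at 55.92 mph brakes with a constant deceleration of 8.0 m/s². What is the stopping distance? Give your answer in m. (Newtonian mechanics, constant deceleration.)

v₀ = 55.92 mph × 0.44704 = 24.9985 m/s
d = v₀² / (2a) = 24.9985² / (2 × 8.0) = 624.925 / 16.0 = 39.06 m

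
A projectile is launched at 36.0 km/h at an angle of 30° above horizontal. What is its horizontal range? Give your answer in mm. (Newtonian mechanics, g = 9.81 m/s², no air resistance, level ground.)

v₀ = 36.0 km/h × 0.2777777777777778 = 10.0 m/s
R = v₀² × sin(2θ) / g = 10.0² × sin(2 × 30°) / 9.81 = 100.0 × 0.866025 / 9.81 = 8.82798 m
R = 8.82798 m / 0.001 = 8828 mm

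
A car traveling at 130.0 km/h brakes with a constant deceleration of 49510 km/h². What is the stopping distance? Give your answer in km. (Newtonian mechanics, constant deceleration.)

v₀ = 130.0 km/h × 0.2777777777777778 = 36.1111 m/s
a = 49510 km/h² × 7.716049382716049e-05 = 3.82022 m/s²
d = v₀² / (2a) = 36.1111² / (2 × 3.82022) = 1304.01 / 7.64044 = 170.672 m
d = 170.672 m / 1000.0 = 0.1707 km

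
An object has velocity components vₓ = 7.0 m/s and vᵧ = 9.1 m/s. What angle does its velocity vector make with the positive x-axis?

θ = arctan(vᵧ/vₓ) = arctan(9.1/7.0) = 52.43°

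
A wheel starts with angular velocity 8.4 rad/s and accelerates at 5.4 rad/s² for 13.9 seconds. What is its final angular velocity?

ω = ω₀ + αt = 8.4 + 5.4 × 13.9 = 83.46 rad/s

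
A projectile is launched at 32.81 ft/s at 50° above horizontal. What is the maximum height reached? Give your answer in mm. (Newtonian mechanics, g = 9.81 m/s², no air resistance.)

v₀ = 32.81 ft/s × 0.3048 = 10.0005 m/s
H = v₀² × sin²(θ) / (2g) = 10.0005² × sin(50°)² / (2 × 9.81) = 100.01 × 0.586824 / 19.62 = 2.99125 m
H = 2.99125 m / 0.001 = 2991 mm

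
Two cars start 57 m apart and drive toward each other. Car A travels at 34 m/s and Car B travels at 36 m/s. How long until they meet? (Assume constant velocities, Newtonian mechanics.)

Combined speed: v_combined = 34 + 36 = 70 m/s
Time to meet: t = d/v_combined = 57/70 = 0.81 s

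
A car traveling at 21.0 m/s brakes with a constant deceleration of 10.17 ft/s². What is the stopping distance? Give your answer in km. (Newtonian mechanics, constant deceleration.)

a = 10.17 ft/s² × 0.3048 = 3.09982 m/s²
d = v₀² / (2a) = 21.0² / (2 × 3.09982) = 441.0 / 6.19964 = 71.1332 m
d = 71.1332 m / 1000.0 = 0.07113 km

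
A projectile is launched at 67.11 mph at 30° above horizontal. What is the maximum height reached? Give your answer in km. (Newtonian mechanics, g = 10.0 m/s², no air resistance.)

v₀ = 67.11 mph × 0.44704 = 30.0009 m/s
H = v₀² × sin²(θ) / (2g) = 30.0009² × sin(30°)² / (2 × 10.0) = 900.054 × 0.25 / 20.0 = 11.2507 m
H = 11.2507 m / 1000.0 = 0.01125 km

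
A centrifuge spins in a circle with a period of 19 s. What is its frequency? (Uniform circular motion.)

f = 1/T = 1/19 = 0.0526 Hz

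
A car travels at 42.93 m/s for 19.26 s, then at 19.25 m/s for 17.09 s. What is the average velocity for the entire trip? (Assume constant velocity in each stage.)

d₁ = v₁t₁ = 42.93 × 19.26 = 826.8318 m
d₂ = v₂t₂ = 19.25 × 17.09 = 328.9825 m
d_total = 1155.8143 m, t_total = 36.35 s
v_avg = d_total/t_total = 1155.8143/36.35 = 31.8 m/s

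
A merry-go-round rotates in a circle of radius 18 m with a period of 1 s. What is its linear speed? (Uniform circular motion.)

v = 2πr/T = 2π×18/1 = 113.1 m/s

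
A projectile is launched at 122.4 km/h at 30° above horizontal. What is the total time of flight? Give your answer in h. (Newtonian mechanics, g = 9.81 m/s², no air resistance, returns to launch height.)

v₀ = 122.4 km/h × 0.2777777777777778 = 34.0 m/s
T = 2 × v₀ × sin(θ) / g = 2 × 34.0 × sin(30°) / 9.81 = 2 × 34.0 × 0.5 / 9.81 = 3.46585 s
T = 3.46585 s / 3600.0 = 0.0009627 h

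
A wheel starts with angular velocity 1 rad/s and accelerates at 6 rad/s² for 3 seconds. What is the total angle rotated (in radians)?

θ = ω₀t + ½αt² = 1×3 + ½×6×3² = 30.0 rad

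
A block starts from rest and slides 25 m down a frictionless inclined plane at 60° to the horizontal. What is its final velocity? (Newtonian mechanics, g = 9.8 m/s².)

a = g sin(θ) = 9.8 × sin(60°) = 8.487 m/s²
v = √(2ad) = √(2 × 8.487 × 25) = 20.6 m/s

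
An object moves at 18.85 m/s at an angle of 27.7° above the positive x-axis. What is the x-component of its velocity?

vₓ = v cos(θ) = 18.85 × cos(27.7°) = 16.69 m/s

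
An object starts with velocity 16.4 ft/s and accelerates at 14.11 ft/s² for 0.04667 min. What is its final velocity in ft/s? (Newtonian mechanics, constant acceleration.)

v₀ = 16.4 ft/s × 0.3048 = 4.99872 m/s
a = 14.11 ft/s² × 0.3048 = 4.30073 m/s²
t = 0.04667 min × 60.0 = 2.8002 s
v = v₀ + a × t = 4.99872 + 4.30073 × 2.8002 = 17.0416 m/s
v = 17.0416 m/s / 0.3048 = 55.91 ft/s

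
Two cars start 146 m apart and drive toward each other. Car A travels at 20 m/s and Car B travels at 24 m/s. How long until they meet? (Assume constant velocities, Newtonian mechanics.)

Combined speed: v_combined = 20 + 24 = 44 m/s
Time to meet: t = d/v_combined = 146/44 = 3.32 s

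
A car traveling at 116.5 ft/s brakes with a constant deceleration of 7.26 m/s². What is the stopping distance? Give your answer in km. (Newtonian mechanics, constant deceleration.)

v₀ = 116.5 ft/s × 0.3048 = 35.5092 m/s
d = v₀² / (2a) = 35.5092² / (2 × 7.26) = 1260.9 / 14.52 = 86.8388 m
d = 86.8388 m / 1000.0 = 0.08684 km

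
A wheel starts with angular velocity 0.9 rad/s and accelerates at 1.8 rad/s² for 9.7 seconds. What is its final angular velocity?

ω = ω₀ + αt = 0.9 + 1.8 × 9.7 = 18.36 rad/s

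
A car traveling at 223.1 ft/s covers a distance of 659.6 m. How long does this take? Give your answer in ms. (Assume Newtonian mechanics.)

v = 223.1 ft/s × 0.3048 = 68.0009 m/s
t = d / v = 659.6 / 68.0009 = 9.69987 s
t = 9.69987 s / 0.001 = 9700 ms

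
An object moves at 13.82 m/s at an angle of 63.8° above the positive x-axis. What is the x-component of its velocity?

vₓ = v cos(θ) = 13.82 × cos(63.8°) = 6.1 m/s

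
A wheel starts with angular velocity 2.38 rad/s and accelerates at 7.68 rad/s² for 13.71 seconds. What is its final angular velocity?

ω = ω₀ + αt = 2.38 + 7.68 × 13.71 = 107.67 rad/s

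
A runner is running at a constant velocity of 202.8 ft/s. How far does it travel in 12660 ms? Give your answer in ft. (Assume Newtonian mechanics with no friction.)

v = 202.8 ft/s × 0.3048 = 61.8134 m/s
t = 12660 ms × 0.001 = 12.66 s
d = v × t = 61.8134 × 12.66 = 782.558 m
d = 782.558 m / 0.3048 = 2567 ft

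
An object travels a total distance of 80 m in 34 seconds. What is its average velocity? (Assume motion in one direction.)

v_avg = Δd / Δt = 80 / 34 = 2.35 m/s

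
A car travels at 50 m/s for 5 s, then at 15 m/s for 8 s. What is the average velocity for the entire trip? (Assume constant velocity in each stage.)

d₁ = v₁t₁ = 50 × 5 = 250 m
d₂ = v₂t₂ = 15 × 8 = 120 m
d_total = 370 m, t_total = 13 s
v_avg = d_total/t_total = 370/13 = 28.46 m/s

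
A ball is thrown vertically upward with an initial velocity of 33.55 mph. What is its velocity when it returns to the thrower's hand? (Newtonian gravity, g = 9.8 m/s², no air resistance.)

By conservation of energy (no air resistance), the ball returns to the throw height with the same speed as launch, but directed downward.
|v_ground| = v₀ = 33.55 mph
v_ground = 33.55 mph (downward)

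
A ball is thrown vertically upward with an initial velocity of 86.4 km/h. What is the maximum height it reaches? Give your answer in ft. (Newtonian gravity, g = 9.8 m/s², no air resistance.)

v₀ = 86.4 km/h × 0.2777777777777778 = 24.0 m/s
h_max = v₀² / (2g) = 24.0² / (2 × 9.8) = 576.0 / 19.6 = 29.3878 m
h_max = 29.3878 m / 0.3048 = 96.42 ft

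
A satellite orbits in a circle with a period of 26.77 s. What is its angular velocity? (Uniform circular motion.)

ω = 2π/T = 2π/26.77 = 0.2347 rad/s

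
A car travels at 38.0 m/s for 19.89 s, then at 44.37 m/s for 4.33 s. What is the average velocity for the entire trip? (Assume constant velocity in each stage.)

d₁ = v₁t₁ = 38.0 × 19.89 = 755.82 m
d₂ = v₂t₂ = 44.37 × 4.33 = 192.1221 m
d_total = 947.9421 m, t_total = 24.22 s
v_avg = d_total/t_total = 947.9421/24.22 = 39.14 m/s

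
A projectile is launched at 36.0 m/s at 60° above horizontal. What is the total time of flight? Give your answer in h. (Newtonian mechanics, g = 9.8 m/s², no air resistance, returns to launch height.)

T = 2 × v₀ × sin(θ) / g = 2 × 36.0 × sin(60°) / 9.8 = 2 × 36.0 × 0.866025 / 9.8 = 6.36263 s
T = 6.36263 s / 3600.0 = 0.001767 h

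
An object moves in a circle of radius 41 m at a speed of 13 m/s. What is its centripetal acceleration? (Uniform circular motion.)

a_c = v²/r = 13²/41 = 169/41 = 4.12 m/s²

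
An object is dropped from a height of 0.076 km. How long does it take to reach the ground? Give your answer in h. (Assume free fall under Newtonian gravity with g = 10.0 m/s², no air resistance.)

h = 0.076 km × 1000.0 = 76.0 m
t = √(2h/g) = √(2 × 76.0 / 10.0) = 3.89872 s
t = 3.89872 s / 3600.0 = 0.001083 h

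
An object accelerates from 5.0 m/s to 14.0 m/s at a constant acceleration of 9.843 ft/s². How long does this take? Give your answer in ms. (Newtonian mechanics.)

a = 9.843 ft/s² × 0.3048 = 3.00015 m/s²
t = (v - v₀) / a = (14.0 - 5.0) / 3.00015 = 2.99985 s
t = 2.99985 s / 0.001 = 3000 ms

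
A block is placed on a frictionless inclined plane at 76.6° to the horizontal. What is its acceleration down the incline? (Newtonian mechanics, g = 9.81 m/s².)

a = g sin(θ) = 9.81 × sin(76.6°) = 9.81 × 0.9728 = 9.54 m/s²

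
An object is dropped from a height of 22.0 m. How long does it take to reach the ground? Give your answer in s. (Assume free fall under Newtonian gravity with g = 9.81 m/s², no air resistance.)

t = √(2h/g) = √(2 × 22.0 / 9.81) = 2.118 s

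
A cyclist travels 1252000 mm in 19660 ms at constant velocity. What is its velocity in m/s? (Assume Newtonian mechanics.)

d = 1252000 mm × 0.001 = 1252.0 m
t = 19660 ms × 0.001 = 19.66 s
v = d / t = 1252.0 / 19.66 = 63.68 m/s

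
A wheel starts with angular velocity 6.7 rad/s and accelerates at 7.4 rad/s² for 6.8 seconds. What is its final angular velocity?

ω = ω₀ + αt = 6.7 + 7.4 × 6.8 = 57.02 rad/s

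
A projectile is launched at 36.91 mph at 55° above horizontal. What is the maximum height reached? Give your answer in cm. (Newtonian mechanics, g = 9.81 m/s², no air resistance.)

v₀ = 36.91 mph × 0.44704 = 16.5002 m/s
H = v₀² × sin²(θ) / (2g) = 16.5002² × sin(55°)² / (2 × 9.81) = 272.257 × 0.67101 / 19.62 = 9.31127 m
H = 9.31127 m / 0.01 = 931.1 cm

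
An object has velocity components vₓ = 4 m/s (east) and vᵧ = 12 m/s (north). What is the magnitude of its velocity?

|v| = √(vₓ² + vᵧ²) = √(4² + 12²) = √(160) = 12.65 m/s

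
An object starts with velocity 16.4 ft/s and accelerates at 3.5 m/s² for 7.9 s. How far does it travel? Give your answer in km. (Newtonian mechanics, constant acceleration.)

v₀ = 16.4 ft/s × 0.3048 = 4.99872 m/s
d = v₀ × t + ½ × a × t² = 4.99872 × 7.9 + 0.5 × 3.5 × 7.9² = 148.707 m
d = 148.707 m / 1000.0 = 0.1487 km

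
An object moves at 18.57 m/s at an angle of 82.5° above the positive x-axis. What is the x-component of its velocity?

vₓ = v cos(θ) = 18.57 × cos(82.5°) = 2.42 m/s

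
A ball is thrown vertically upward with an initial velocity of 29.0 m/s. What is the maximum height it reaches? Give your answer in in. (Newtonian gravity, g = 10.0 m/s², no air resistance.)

h_max = v₀² / (2g) = 29.0² / (2 × 10.0) = 841.0 / 20.0 = 42.05 m
h_max = 42.05 m / 0.0254 = 1656 in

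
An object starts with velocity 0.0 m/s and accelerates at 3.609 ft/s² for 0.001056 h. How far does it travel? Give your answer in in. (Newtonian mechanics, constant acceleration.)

a = 3.609 ft/s² × 0.3048 = 1.10002 m/s²
t = 0.001056 h × 3600.0 = 3.8016 s
d = v₀ × t + ½ × a × t² = 0.0 × 3.8016 + 0.5 × 1.10002 × 3.8016² = 7.94883 m
d = 7.94883 m / 0.0254 = 312.9 in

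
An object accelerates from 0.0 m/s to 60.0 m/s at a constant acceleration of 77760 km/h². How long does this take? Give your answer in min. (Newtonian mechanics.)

a = 77760 km/h² × 7.716049382716049e-05 = 6.0 m/s²
t = (v - v₀) / a = (60.0 - 0.0) / 6.0 = 10.0 s
t = 10.0 s / 60.0 = 0.1667 min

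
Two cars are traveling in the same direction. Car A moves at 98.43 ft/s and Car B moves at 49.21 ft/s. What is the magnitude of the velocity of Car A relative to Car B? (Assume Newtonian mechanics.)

v_rel = |v_A - v_B| = |98.43 - 49.21| = 49.22 ft/s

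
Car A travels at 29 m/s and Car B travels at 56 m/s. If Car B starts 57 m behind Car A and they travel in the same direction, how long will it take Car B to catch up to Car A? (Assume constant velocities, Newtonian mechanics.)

Relative speed: v_rel = 56 - 29 = 27 m/s
Time to catch: t = d₀/v_rel = 57/27 = 2.11 s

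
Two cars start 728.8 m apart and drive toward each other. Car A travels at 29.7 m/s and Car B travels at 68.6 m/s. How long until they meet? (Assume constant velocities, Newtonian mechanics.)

Combined speed: v_combined = 29.7 + 68.6 = 98.3 m/s
Time to meet: t = d/v_combined = 728.8/98.3 = 7.41 s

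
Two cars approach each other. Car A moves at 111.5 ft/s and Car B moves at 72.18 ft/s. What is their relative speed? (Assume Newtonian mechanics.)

v_rel = v_A + v_B = 111.5 + 72.18 = 183.68 ft/s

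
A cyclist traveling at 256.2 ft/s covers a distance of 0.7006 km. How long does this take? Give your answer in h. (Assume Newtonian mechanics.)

d = 0.7006 km × 1000.0 = 700.6 m
v = 256.2 ft/s × 0.3048 = 78.0898 m/s
t = d / v = 700.6 / 78.0898 = 8.97172 s
t = 8.97172 s / 3600.0 = 0.002492 h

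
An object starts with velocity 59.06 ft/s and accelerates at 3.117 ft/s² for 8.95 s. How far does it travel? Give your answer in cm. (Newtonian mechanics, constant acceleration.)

v₀ = 59.06 ft/s × 0.3048 = 18.0015 m/s
a = 3.117 ft/s² × 0.3048 = 0.950062 m/s²
d = v₀ × t + ½ × a × t² = 18.0015 × 8.95 + 0.5 × 0.950062 × 8.95² = 199.165 m
d = 199.165 m / 0.01 = 19920 cm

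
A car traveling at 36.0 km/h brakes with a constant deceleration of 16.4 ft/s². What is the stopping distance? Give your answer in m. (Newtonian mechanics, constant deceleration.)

v₀ = 36.0 km/h × 0.2777777777777778 = 10.0 m/s
a = 16.4 ft/s² × 0.3048 = 4.99872 m/s²
d = v₀² / (2a) = 10.0² / (2 × 4.99872) = 100.0 / 9.99744 = 10.0 m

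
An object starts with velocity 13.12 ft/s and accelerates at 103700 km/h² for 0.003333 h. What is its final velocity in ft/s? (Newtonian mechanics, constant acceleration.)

v₀ = 13.12 ft/s × 0.3048 = 3.99898 m/s
a = 103700 km/h² × 7.716049382716049e-05 = 8.00154 m/s²
t = 0.003333 h × 3600.0 = 11.9988 s
v = v₀ + a × t = 3.99898 + 8.00154 × 11.9988 = 100.008 m/s
v = 100.008 m/s / 0.3048 = 328.1 ft/s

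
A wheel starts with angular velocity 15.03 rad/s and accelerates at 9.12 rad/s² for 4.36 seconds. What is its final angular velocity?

ω = ω₀ + αt = 15.03 + 9.12 × 4.36 = 54.79 rad/s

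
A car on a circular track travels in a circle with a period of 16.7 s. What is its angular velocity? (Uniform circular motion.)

ω = 2π/T = 2π/16.7 = 0.3762 rad/s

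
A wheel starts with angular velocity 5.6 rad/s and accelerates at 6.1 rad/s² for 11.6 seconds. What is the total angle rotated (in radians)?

θ = ω₀t + ½αt² = 5.6×11.6 + ½×6.1×11.6² = 475.37 rad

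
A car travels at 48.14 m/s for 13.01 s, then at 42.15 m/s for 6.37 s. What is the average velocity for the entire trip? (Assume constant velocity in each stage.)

d₁ = v₁t₁ = 48.14 × 13.01 = 626.3014 m
d₂ = v₂t₂ = 42.15 × 6.37 = 268.4955 m
d_total = 894.7969 m, t_total = 19.38 s
v_avg = d_total/t_total = 894.7969/19.38 = 46.17 m/s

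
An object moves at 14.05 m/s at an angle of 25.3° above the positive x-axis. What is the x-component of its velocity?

vₓ = v cos(θ) = 14.05 × cos(25.3°) = 12.7 m/s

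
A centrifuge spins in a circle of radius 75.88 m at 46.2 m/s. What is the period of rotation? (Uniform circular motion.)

T = 2πr/v = 2π×75.88/46.2 = 10.32 s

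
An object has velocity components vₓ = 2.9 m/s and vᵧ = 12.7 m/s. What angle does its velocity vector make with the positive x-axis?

θ = arctan(vᵧ/vₓ) = arctan(12.7/2.9) = 77.14°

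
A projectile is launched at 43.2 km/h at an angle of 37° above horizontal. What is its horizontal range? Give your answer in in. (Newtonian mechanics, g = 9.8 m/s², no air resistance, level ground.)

v₀ = 43.2 km/h × 0.2777777777777778 = 12.0 m/s
R = v₀² × sin(2θ) / g = 12.0² × sin(2 × 37°) / 9.8 = 144.0 × 0.961262 / 9.8 = 14.1247 m
R = 14.1247 m / 0.0254 = 556.1 in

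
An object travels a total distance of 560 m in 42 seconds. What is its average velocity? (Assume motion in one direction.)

v_avg = Δd / Δt = 560 / 42 = 13.33 m/s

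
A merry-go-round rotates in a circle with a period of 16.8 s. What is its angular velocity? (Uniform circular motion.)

ω = 2π/T = 2π/16.8 = 0.374 rad/s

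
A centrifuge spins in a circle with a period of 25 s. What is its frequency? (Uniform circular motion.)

f = 1/T = 1/25 = 0.04 Hz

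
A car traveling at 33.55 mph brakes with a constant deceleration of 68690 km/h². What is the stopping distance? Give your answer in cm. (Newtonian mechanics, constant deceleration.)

v₀ = 33.55 mph × 0.44704 = 14.9982 m/s
a = 68690 km/h² × 7.716049382716049e-05 = 5.30015 m/s²
d = v₀² / (2a) = 14.9982² / (2 × 5.30015) = 224.946 / 10.6003 = 21.2207 m
d = 21.2207 m / 0.01 = 2122 cm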